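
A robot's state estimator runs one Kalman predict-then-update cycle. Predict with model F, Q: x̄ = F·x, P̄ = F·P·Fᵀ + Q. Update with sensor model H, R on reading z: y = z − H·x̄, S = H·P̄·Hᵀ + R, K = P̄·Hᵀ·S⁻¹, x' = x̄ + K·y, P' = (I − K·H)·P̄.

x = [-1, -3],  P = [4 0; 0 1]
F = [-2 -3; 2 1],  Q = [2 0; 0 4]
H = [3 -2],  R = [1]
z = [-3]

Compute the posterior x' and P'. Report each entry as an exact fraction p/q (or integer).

x̄ = F·x = [11, -5]
P̄ = F·P·Fᵀ + Q = [27 -19; -19 21]
y = z − H·x̄ = [-46]
S = H·P̄·Hᵀ + R = [556]
K = P̄·Hᵀ·S⁻¹ = [119/556; -99/556]
x' = x̄ + K·y = [321/278, 887/278]
P' = (I − K·H)·P̄ = [851/556 1217/556; 1217/556 1875/556]

x' = [321/278, 887/278]
P' = [851/556 1217/556; 1217/556 1875/556]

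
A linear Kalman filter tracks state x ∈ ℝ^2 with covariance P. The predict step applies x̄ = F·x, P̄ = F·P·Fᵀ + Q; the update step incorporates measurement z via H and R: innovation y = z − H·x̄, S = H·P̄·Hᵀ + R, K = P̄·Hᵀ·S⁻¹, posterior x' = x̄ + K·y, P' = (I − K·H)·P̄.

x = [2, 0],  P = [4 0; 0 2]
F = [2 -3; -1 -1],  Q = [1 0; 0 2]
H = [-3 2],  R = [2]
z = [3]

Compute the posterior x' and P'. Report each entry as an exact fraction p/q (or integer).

x̄ = F·x = [4, -2]
P̄ = F·P·Fᵀ + Q = [35 -2; -2 8]
y = z − H·x̄ = [19]
S = H·P̄·Hᵀ + R = [373]
K = P̄·Hᵀ·S⁻¹ = [-109/373; 22/373]
x' = x̄ + K·y = [-579/373, -328/373]
P' = (I − K·H)·P̄ = [1174/373 1652/373; 1652/373 2500/373]

x' = [-579/373, -328/373]
P' = [1174/373 1652/373; 1652/373 2500/373]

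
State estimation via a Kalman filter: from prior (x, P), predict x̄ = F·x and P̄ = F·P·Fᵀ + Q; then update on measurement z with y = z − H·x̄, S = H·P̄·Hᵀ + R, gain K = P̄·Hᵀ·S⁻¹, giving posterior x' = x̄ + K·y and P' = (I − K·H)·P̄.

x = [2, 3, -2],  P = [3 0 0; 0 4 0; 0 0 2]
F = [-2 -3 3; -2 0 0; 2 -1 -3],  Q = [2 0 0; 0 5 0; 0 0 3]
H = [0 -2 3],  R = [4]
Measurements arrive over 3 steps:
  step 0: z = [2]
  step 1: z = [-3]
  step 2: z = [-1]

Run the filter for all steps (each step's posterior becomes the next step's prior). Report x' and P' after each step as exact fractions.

step 0: x' = [-925/61, -34/61, 22/61], P' = [3472/61 376/183 72/61; 376/183 4433/549 318/61; 72/61 318/61 232/61]
step 1: x' = [2469147/370228, 506717/185114, 219883/277671], P' = [24279215/370228 6830633/185114 2255178/92557; 6830633/185114 2583500/92557 1699666/92557; 2255178/92557 1699666/92557 10431976/833013]
step 2: x' = [-2232513/2097710, 4079237/2097710, 1042432/1048855], P' = [37107849123/209771000 11396173699/104885500 1887268022/26221375; 11396173699/104885500 3890143387/52442750 1286508372/26221375; 1887268022/26221375 1286508372/26221375 862501564/26221375]

step 0: x̄ = F·x = [-19, -4, 7]
step 0: P̄ = F·P·Fᵀ + Q = [68 12 -18; 12 17 -12; -18 -12 37]
step 0: y = z − H·x̄ = [-27]
step 0: S = H·P̄·Hᵀ + R = [549]
step 0: K = P̄·Hᵀ·S⁻¹ = [-26/183; -70/549; 15/61]
step 0: x' = x̄ + K·y = [-925/61, -34/61, 22/61]
step 0: P' = (I − K·H)·P̄ = [3472/61 376/183 72/61; 376/183 4433/549 318/61; 72/61 318/61 232/61]
step 1: x̄ = F·x = [2018/61, 1850/61, -1882/61]
step 1: P̄ = F·P·Fᵀ + Q = [15447/61 14208/61 -36683/183; 14208/61 14193/61 -39616/183; -36683/183 -39616/183 154748/549]
step 1: y = z − H·x̄ = [9163/61]
step 1: S = H·P̄·Hᵀ + R = [370228/61]
step 1: K = P̄·Hᵀ·S⁻¹ = [-65099/370228; -34001/185114; 58495/277671]
step 1: x' = x̄ + K·y = [2469147/370228, 506717/185114, 219883/277671]
step 1: P' = (I − K·H)·P̄ = [24279215/370228 6830633/185114 2255178/92557; 6830633/185114 2583500/92557 1699666/92557; 2255178/92557 1699666/92557 10431976/833013]
step 2: x̄ = F·x = [-1774766/92557, -2469147/185114, 761332/92557]
step 2: P̄ = F·P·Fᵀ + Q = [41475479/92557 31240046/92557 -3361825/92557; 31240046/92557 24742000/92557 -3917514/92557; -3361825/92557 -3917514/92557 7046956/92557]
step 2: y = z − H·x̄ = [-4845700/92557]
step 2: S = H·P̄·Hᵀ + R = [209771000/92557]
step 2: K = P̄·Hᵀ·S⁻¹ = [-72565567/209771000; -30618271/104885500; 3621987/26221375]
step 2: x' = x̄ + K·y = [-2232513/2097710, 4079237/2097710, 1042432/1048855]
step 2: P' = (I − K·H)·P̄ = [37107849123/209771000 11396173699/104885500 1887268022/26221375; 11396173699/104885500 3890143387/52442750 1286508372/26221375; 1887268022/26221375 1286508372/26221375 862501564/26221375]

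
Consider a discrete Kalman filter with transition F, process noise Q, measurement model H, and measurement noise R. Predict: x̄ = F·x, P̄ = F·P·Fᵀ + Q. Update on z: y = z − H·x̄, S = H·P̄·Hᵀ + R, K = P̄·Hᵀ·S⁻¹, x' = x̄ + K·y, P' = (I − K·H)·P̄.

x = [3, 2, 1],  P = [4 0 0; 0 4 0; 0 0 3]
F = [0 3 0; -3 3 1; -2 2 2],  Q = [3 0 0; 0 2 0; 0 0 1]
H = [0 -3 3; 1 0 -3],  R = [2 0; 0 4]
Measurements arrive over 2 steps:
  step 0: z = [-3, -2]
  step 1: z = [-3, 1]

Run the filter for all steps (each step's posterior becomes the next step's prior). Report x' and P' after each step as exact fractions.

step 0: x̄ = F·x = [6, -2, 0]
step 0: P̄ = F·P·Fᵀ + Q = [39 36 24; 36 77 54; 24 54 45]
step 0: y = z − H·x̄ = [-9, -8]
step 0: S = H·P̄·Hᵀ + R = [128 45; 45 304]
step 0: K = P̄·Hᵀ·S⁻¹ = [-9459/36887 -2604/36887; -15306/36887 -13023/36887; -3213/36887 -12993/36887]
step 0: x' = x̄ + K·y = [327285/36887, 168164/36887, 132861/36887]
step 0: P' = (I − K·H)·P̄ = [1012137/36887 347157/36887 340851/36887; 347157/36887 143287/36887 133083/36887; 340851/36887 133083/36887 130941/36887]
step 1: x̄ = F·x = [504492/36887, -344502/36887, -52520/36887]
step 1: P̄ = F·P·Fᵀ + Q = [1400244/36887 -1435581/36887 -424722/36887; -1435581/36887 3108097/36887 1366398/36887; -424722/36887 1366398/36887 742947/36887]
step 1: y = z − H·x̄ = [-986607/36887, -625165/36887]
step 1: S = H·P̄·Hᵀ + R = [10138006/36887 8643636/36887; 8643636/36887 10782647/36887]
step 1: K = P̄·Hᵀ·S⁻¹ = [259782057/938056678 12208812/469028339; -230427957/938056678 -148395717/469028339; 75069171/938056678 -145514505/469028339]
step 1: x' = x̄ + K·y = [5467352991/938056678, 2432375919/938056678, 1588924139/938056678]
step 1: P' = (I − K·H)·P̄ = [12481264569/938056678 3954676653/938056678 4127864691/938056678; 3954676653/938056678 1867566101/938056678 1713947463/938056678; 4127864691/938056678 1713947463/938056678 1763993577/938056678]

step 0: x' = [327285/36887, 168164/36887, 132861/36887], P' = [1012137/36887 347157/36887 340851/36887; 347157/36887 143287/36887 133083/36887; 340851/36887 133083/36887 130941/36887]
step 1: x' = [5467352991/938056678, 2432375919/938056678, 1588924139/938056678], P' = [12481264569/938056678 3954676653/938056678 4127864691/938056678; 3954676653/938056678 1867566101/938056678 1713947463/938056678; 4127864691/938056678 1713947463/938056678 1763993577/938056678]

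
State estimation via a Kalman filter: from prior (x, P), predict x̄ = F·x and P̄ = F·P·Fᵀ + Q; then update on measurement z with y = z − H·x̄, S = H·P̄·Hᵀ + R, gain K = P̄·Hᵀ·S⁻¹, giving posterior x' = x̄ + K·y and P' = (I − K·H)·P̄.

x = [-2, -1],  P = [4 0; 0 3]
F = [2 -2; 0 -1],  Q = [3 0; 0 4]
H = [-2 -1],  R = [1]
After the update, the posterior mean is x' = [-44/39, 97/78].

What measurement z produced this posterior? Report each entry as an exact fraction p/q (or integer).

z = [1]

x̄ = F·x = [-2, 1]
P̄ = F·P·Fᵀ + Q = [31 6; 6 7]
S = H·P̄·Hᵀ + R = [156]
K = P̄·Hᵀ·S⁻¹ = [-17/39; -19/156]
x' − x̄ = [34/39, 19/78] = K·y
y = (KᵀK)⁻¹·Kᵀ·(x' − x̄) = [-2]
z = y + H·x̄ = [-2] + [3] = [1]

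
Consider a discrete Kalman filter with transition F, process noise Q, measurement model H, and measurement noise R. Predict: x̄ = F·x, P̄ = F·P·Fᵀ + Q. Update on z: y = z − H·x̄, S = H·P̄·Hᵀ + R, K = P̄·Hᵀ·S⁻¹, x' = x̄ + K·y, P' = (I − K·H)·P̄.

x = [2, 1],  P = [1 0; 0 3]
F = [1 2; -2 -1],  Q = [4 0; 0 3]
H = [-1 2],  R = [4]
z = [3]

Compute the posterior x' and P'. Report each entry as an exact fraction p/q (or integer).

x' = [-63/31, 11/93]
P' = [164/31 60/31; 60/31 146/93]

x̄ = F·x = [4, -5]
P̄ = F·P·Fᵀ + Q = [17 -8; -8 10]
y = z − H·x̄ = [17]
S = H·P̄·Hᵀ + R = [93]
K = P̄·Hᵀ·S⁻¹ = [-11/31; 28/93]
x' = x̄ + K·y = [-63/31, 11/93]
P' = (I − K·H)·P̄ = [164/31 60/31; 60/31 146/93]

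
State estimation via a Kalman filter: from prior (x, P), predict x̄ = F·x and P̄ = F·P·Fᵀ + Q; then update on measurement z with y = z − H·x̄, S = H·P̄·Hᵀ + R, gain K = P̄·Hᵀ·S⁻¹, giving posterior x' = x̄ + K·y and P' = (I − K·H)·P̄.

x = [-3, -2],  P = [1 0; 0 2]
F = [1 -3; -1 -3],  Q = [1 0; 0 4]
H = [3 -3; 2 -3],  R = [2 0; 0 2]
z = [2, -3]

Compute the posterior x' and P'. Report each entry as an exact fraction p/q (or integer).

x̄ = F·x = [3, 9]
P̄ = F·P·Fᵀ + Q = [20 17; 17 23]
y = z − H·x̄ = [20, 18]
S = H·P̄·Hᵀ + R = [83 72; 72 85]
K = P̄·Hᵀ·S⁻¹ = [1557/1871 -1561/1871; 990/1871 -1609/1871]
x' = x̄ + K·y = [8655/1871, 7677/1871]
P' = (I − K·H)·P̄ = [6236/1871 5198/1871; 5198/1871 4538/1871]

x' = [8655/1871, 7677/1871]
P' = [6236/1871 5198/1871; 5198/1871 4538/1871]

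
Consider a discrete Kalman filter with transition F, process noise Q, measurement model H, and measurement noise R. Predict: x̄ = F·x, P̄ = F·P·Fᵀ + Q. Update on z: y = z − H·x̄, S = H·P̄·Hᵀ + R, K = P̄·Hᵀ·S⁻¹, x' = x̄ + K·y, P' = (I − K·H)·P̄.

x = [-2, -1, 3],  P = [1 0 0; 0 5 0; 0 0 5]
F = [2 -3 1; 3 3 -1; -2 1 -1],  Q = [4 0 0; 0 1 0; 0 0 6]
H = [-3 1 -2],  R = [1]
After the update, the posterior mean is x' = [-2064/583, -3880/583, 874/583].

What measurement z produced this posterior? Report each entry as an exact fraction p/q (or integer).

x̄ = F·x = [2, -12, 0]
P̄ = F·P·Fᵀ + Q = [58 -44 -24; -44 60 14; -24 14 20]
S = H·P̄·Hᵀ + R = [583]
K = P̄·Hᵀ·S⁻¹ = [-170/583; 164/583; 46/583]
x' − x̄ = [-3230/583, 3116/583, 874/583] = K·y
y = (KᵀK)⁻¹·Kᵀ·(x' − x̄) = [19]
z = y + H·x̄ = [19] + [-18] = [1]

z = [1]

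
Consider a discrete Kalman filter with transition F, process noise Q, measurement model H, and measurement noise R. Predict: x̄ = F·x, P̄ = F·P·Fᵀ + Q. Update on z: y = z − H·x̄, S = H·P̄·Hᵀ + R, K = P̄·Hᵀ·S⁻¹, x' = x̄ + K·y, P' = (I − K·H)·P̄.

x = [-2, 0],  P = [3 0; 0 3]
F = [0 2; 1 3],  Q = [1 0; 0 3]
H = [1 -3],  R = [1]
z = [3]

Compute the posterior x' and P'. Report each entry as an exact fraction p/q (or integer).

x̄ = F·x = [0, -2]
P̄ = F·P·Fᵀ + Q = [13 18; 18 33]
y = z − H·x̄ = [-3]
S = H·P̄·Hᵀ + R = [203]
K = P̄·Hᵀ·S⁻¹ = [-41/203; -81/203]
x' = x̄ + K·y = [123/203, -163/203]
P' = (I − K·H)·P̄ = [958/203 333/203; 333/203 138/203]

x' = [123/203, -163/203]
P' = [958/203 333/203; 333/203 138/203]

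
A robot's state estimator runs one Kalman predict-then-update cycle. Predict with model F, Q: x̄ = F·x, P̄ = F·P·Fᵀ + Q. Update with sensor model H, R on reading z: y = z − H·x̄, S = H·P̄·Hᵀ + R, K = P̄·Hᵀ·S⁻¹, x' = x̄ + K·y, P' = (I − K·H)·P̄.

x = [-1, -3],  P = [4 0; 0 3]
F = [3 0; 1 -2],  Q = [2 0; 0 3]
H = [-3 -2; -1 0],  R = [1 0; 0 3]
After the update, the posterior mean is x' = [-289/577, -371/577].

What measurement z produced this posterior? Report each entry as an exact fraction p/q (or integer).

x̄ = F·x = [-3, 5]
P̄ = F·P·Fᵀ + Q = [38 12; 12 19]
S = H·P̄·Hᵀ + R = [563 138; 138 41]
K = P̄·Hᵀ·S⁻¹ = [-414/4039 -2350/4039; -1378/4039 3456/4039]
x' − x̄ = [1442/577, -3256/577] = K·y
y = (KᵀK)⁻¹·Kᵀ·(x' − x̄) = [4, -5]
z = y + H·x̄ = [4, -5] + [-1, 3] = [3, -2]

z = [3, -2]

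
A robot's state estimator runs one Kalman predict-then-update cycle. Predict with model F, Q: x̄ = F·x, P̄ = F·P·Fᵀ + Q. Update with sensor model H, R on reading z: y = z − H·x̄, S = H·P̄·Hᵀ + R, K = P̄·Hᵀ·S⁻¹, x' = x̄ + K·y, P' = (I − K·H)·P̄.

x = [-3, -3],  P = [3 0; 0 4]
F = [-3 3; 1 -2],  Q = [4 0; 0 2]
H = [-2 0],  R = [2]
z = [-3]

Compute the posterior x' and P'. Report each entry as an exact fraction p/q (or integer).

x' = [67/45, 34/15]
P' = [67/135 -11/45; -11/45 73/15]

x̄ = F·x = [0, 3]
P̄ = F·P·Fᵀ + Q = [67 -33; -33 21]
y = z − H·x̄ = [-3]
S = H·P̄·Hᵀ + R = [270]
K = P̄·Hᵀ·S⁻¹ = [-67/135; 11/45]
x' = x̄ + K·y = [67/45, 34/15]
P' = (I − K·H)·P̄ = [67/135 -11/45; -11/45 73/15]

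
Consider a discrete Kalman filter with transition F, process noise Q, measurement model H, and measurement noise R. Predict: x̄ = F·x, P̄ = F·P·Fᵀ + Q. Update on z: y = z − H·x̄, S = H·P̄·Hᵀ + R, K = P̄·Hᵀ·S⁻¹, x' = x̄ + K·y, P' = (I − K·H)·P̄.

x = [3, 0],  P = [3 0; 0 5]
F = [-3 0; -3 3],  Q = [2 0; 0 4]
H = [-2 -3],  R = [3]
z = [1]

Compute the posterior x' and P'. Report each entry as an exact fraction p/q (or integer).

x̄ = F·x = [-9, -9]
P̄ = F·P·Fᵀ + Q = [29 27; 27 76]
y = z − H·x̄ = [-44]
S = H·P̄·Hᵀ + R = [1127]
K = P̄·Hᵀ·S⁻¹ = [-139/1127; -282/1127]
x' = x̄ + K·y = [-4027/1127, 2265/1127]
P' = (I − K·H)·P̄ = [13362/1127 -8769/1127; -8769/1127 6128/1127]

x' = [-4027/1127, 2265/1127]
P' = [13362/1127 -8769/1127; -8769/1127 6128/1127]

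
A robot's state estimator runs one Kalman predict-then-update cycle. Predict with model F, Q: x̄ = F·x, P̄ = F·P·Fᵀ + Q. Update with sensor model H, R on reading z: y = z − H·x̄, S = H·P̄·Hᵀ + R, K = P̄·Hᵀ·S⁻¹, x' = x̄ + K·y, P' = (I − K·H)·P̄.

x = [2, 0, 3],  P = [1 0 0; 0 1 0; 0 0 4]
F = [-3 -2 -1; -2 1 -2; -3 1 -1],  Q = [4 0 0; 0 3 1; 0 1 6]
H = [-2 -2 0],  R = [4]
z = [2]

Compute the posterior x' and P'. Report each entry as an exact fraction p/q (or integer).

x̄ = F·x = [-9, -10, -9]
P̄ = F·P·Fᵀ + Q = [21 12 11; 12 24 16; 11 16 20]
y = z − H·x̄ = [-36]
S = H·P̄·Hᵀ + R = [280]
K = P̄·Hᵀ·S⁻¹ = [-33/140; -9/35; -27/140]
x' = x̄ + K·y = [-18/35, -26/35, -72/35]
P' = (I − K·H)·P̄ = [381/70 -174/35 -121/70; -174/35 192/35 74/35; -121/70 74/35 671/70]

x' = [-18/35, -26/35, -72/35]
P' = [381/70 -174/35 -121/70; -174/35 192/35 74/35; -121/70 74/35 671/70]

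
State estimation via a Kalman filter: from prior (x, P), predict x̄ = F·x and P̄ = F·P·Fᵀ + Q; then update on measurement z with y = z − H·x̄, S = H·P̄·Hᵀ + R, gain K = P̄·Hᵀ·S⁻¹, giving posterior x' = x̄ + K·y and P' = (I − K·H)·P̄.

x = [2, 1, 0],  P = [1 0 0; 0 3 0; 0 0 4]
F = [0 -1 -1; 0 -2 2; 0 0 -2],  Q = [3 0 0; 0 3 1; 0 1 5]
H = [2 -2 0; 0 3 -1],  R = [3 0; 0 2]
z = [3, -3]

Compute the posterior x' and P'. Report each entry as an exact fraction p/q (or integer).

x' = [1837/6100, -647/610, -317/6100]
P' = [6077/3050 383/305 9843/3050; 383/305 73/61 912/305; 9843/3050 912/305 27787/3050]

x̄ = F·x = [-1, -2, 0]
P̄ = F·P·Fᵀ + Q = [10 -2 8; -2 31 -15; 8 -15 21]
y = z − H·x̄ = [1, 3]
S = H·P̄·Hᵀ + R = [183 -244; -244 392]
K = P̄·Hᵀ·S⁻¹ = [749/1525 27/100; 12/305 3/10; 241/1525 -7/100]
x' = x̄ + K·y = [1837/6100, -647/610, -317/6100]
P' = (I − K·H)·P̄ = [6077/3050 383/305 9843/3050; 383/305 73/61 912/305; 9843/3050 912/305 27787/3050]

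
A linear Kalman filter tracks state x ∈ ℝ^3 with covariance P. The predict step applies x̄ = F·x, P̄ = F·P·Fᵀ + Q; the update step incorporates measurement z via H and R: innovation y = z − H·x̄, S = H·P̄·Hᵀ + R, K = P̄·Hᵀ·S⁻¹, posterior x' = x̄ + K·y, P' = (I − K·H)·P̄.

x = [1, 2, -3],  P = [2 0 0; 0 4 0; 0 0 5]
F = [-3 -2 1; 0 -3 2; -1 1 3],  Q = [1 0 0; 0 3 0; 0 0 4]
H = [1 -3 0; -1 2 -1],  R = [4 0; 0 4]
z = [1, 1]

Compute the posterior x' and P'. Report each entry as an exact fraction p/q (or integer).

x̄ = F·x = [-10, -12, -8]
P̄ = F·P·Fᵀ + Q = [40 34 13; 34 59 18; 13 18 55]
y = z − H·x̄ = [-25, 7]
S = H·P̄·Hᵀ + R = [371 -183; -183 153]
K = P̄·Hᵀ·S⁻¹ = [-749/2586 -1927/7758; -363/862 -187/2586; -4043/7758 -19375/23274]
x' = x̄ + K·y = [-17447/3879, -2558/1293, -9296/11637]
P' = (I − K·H)·P̄ = [66637/2586 7737/862 -52937/7758; 7737/862 3063/862 -4085/2586; -52937/7758 -4085/2586 162781/23274]

x' = [-17447/3879, -2558/1293, -9296/11637]
P' = [66637/2586 7737/862 -52937/7758; 7737/862 3063/862 -4085/2586; -52937/7758 -4085/2586 162781/23274]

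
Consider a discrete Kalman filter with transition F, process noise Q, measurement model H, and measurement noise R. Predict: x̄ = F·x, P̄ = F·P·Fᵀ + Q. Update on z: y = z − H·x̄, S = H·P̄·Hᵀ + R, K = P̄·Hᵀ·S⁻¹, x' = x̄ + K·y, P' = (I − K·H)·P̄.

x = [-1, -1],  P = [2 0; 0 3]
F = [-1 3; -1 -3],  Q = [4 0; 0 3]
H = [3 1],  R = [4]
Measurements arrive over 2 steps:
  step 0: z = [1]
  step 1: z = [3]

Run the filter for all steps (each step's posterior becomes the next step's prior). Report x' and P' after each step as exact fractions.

step 0: x̄ = F·x = [-2, 4]
step 0: P̄ = F·P·Fᵀ + Q = [33 -25; -25 32]
step 0: y = z − H·x̄ = [3]
step 0: S = H·P̄·Hᵀ + R = [183]
step 0: K = P̄·Hᵀ·S⁻¹ = [74/183; -43/183]
step 0: x' = x̄ + K·y = [-48/61, 201/61]
step 0: P' = (I − K·H)·P̄ = [563/183 -1393/183; -1393/183 4007/183]
step 1: x̄ = F·x = [651/61, -555/61]
step 1: P̄ = F·P·Fᵀ + Q = [45716/183 -35500/183; -35500/183 28817/183]
step 1: y = z − H·x̄ = [-1215/61]
step 1: S = H·P̄·Hᵀ + R = [227993/183]
step 1: K = P̄·Hᵀ·S⁻¹ = [101648/227993; -77683/227993]
step 1: x' = x̄ + K·y = [408543/227993, -527070/227993]
step 1: P' = (I − K·H)·P̄ = [495148/227993 -1078852/227993; -1078852/227993 2925824/227993]

step 0: x' = [-48/61, 201/61], P' = [563/183 -1393/183; -1393/183 4007/183]
step 1: x' = [408543/227993, -527070/227993], P' = [495148/227993 -1078852/227993; -1078852/227993 2925824/227993]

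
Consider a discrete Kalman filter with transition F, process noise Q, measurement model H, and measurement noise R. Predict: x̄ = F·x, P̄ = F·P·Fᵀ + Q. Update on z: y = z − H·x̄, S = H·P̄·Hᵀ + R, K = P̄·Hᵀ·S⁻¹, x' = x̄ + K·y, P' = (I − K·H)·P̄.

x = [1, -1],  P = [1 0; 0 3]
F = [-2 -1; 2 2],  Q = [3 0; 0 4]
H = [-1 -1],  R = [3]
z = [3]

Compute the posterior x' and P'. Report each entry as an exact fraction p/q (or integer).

x̄ = F·x = [-1, 0]
P̄ = F·P·Fᵀ + Q = [10 -10; -10 20]
y = z − H·x̄ = [2]
S = H·P̄·Hᵀ + R = [13]
K = P̄·Hᵀ·S⁻¹ = [0; -10/13]
x' = x̄ + K·y = [-1, -20/13]
P' = (I − K·H)·P̄ = [10 -10; -10 160/13]

x' = [-1, -20/13]
P' = [10 -10; -10 160/13]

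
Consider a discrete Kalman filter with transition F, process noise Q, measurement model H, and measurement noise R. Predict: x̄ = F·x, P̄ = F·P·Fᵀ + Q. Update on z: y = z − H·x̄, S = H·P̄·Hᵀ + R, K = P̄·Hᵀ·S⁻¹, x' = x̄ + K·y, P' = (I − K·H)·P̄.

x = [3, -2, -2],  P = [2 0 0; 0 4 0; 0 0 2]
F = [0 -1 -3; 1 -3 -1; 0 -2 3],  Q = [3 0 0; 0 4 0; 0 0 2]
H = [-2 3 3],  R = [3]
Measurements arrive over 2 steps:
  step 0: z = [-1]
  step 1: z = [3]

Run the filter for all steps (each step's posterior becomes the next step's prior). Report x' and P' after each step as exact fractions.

step 0: x̄ = F·x = [8, 11, -2]
step 0: P̄ = F·P·Fᵀ + Q = [25 18 -10; 18 44 18; -10 18 36]
step 0: y = z − H·x̄ = [-12]
step 0: S = H·P̄·Hᵀ + R = [1051]
step 0: K = P̄·Hᵀ·S⁻¹ = [-26/1051; 150/1051; 182/1051]
step 0: x' = x̄ + K·y = [8720/1051, 9761/1051, -4286/1051]
step 0: P' = (I − K·H)·P̄ = [25599/1051 22818/1051 -5778/1051; 22818/1051 23744/1051 -8382/1051; -5778/1051 -8382/1051 4712/1051]
step 1: x̄ = F·x = [3097/1051, -16277/1051, -32380/1051]
step 1: P̄ = F·P·Fᵀ + Q = [19013/1051 -3936/1051 -20066/1051; -3936/1051 72567/1051 124032/1051; -20066/1051 124032/1051 240070/1051]
step 1: y = z − H·x̄ = [155318/1051]
step 1: S = H·P̄·Hᵀ + R = [5413538/1051]
step 1: K = P̄·Hᵀ·S⁻¹ = [-4232/208213; 597669/5413538; 566219/2706769]
step 1: x' = x̄ + K·y = [-11865/208213, 2241958/2706769, 284322/2706769]
step 1: P' = (I − K·H)·P̄ = [3323595/208213 1626840/208213 584658/208213; 1626840/208213 33906735/5413538 -2555253/2706769; 584658/208213 -2555253/2706769 8188508/2706769]

step 0: x' = [8720/1051, 9761/1051, -4286/1051], P' = [25599/1051 22818/1051 -5778/1051; 22818/1051 23744/1051 -8382/1051; -5778/1051 -8382/1051 4712/1051]
step 1: x' = [-11865/208213, 2241958/2706769, 284322/2706769], P' = [3323595/208213 1626840/208213 584658/208213; 1626840/208213 33906735/5413538 -2555253/2706769; 584658/208213 -2555253/2706769 8188508/2706769]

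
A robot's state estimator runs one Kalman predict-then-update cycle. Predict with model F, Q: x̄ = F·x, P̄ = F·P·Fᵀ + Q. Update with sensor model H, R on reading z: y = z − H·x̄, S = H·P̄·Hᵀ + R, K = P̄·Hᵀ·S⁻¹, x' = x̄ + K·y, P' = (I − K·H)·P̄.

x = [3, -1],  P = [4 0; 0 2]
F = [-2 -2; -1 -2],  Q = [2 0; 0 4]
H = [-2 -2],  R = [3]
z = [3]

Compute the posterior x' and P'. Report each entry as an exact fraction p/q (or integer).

x' = [-608/299, 149/299]
P' = [718/299 -592/299; -592/299 688/299]

x̄ = F·x = [-4, -1]
P̄ = F·P·Fᵀ + Q = [26 16; 16 16]
y = z − H·x̄ = [-7]
S = H·P̄·Hᵀ + R = [299]
K = P̄·Hᵀ·S⁻¹ = [-84/299; -64/299]
x' = x̄ + K·y = [-608/299, 149/299]
P' = (I − K·H)·P̄ = [718/299 -592/299; -592/299 688/299]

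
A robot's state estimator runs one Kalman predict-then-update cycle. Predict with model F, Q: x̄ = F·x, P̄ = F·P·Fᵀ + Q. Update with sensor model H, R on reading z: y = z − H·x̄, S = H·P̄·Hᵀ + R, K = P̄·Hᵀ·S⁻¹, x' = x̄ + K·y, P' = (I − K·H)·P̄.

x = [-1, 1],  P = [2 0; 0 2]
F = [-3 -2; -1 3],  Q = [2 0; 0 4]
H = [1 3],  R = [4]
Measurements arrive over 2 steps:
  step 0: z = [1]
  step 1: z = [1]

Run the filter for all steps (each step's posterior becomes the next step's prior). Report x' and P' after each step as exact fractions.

step 0: x̄ = F·x = [1, 4]
step 0: P̄ = F·P·Fᵀ + Q = [28 -6; -6 24]
step 0: y = z − H·x̄ = [-12]
step 0: S = H·P̄·Hᵀ + R = [212]
step 0: K = P̄·Hᵀ·S⁻¹ = [5/106; 33/106]
step 0: x' = x̄ + K·y = [23/53, 14/53]
step 0: P' = (I − K·H)·P̄ = [1459/53 -483/53; -483/53 183/53]
step 1: x̄ = F·x = [-97/53, 19/53]
step 1: P̄ = F·P·Fᵀ + Q = [8173/53 6660/53; 6660/53 6216/53]
step 1: y = z − H·x̄ = [93/53]
step 1: S = H·P̄·Hᵀ + R = [104289/53]
step 1: K = P̄·Hᵀ·S⁻¹ = [28153/104289; 8436/34763]
step 1: x' = x̄ + K·y = [-47156/34763, 27265/34763]
step 1: P' = (I − K·H)·P̄ = [1127596/104289 -112776/34763; -112776/34763 48840/34763]

step 0: x' = [23/53, 14/53], P' = [1459/53 -483/53; -483/53 183/53]
step 1: x' = [-47156/34763, 27265/34763], P' = [1127596/104289 -112776/34763; -112776/34763 48840/34763]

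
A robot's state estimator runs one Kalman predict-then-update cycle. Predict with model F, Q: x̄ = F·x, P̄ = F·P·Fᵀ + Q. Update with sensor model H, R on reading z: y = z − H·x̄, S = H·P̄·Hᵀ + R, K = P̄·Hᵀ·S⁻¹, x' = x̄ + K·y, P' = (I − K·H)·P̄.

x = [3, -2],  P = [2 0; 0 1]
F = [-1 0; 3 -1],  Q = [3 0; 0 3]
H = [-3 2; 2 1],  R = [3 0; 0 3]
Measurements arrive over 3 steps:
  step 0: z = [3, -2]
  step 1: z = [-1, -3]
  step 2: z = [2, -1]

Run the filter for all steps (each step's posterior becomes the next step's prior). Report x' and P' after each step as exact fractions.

step 0: x̄ = F·x = [-3, 11]
step 0: P̄ = F·P·Fᵀ + Q = [5 -6; -6 22]
step 0: y = z − H·x̄ = [-28, -7]
step 0: S = H·P̄·Hᵀ + R = [208 8; 8 21]
step 0: K = P̄·Hᵀ·S⁻¹ = [-599/4304 131/538; 611/2152 99/269]
step 0: x' = x̄ + K·y = [-869/1076, 255/538]
step 0: P' = (I − K·H)·P̄ = [1155/4304 417/2152; 417/2152 771/1076]
step 1: x̄ = F·x = [869/1076, -3117/1076]
step 1: P̄ = F·P·Fᵀ + Q = [14067/4304 -2631/4304; -2631/4304 21387/4304]
step 1: y = z − H·x̄ = [7765/1076, -1849/1076]
step 1: S = H·P̄·Hᵀ + R = [256635/4304 -44259/4304; -44259/4304 80043/4304]
step 1: K = P̄·Hᵀ·S⁻¹ = [-68937/479734 114733/479734; 123121/479734 164723/479734]
step 1: x' = x̄ + K·y = [-307201/479734, -784265/479734]
step 1: P' = (I − K·H)·P̄ = [127887/479734 88425/479734; 88425/479734 317319/479734]
step 2: x̄ = F·x = [307201/479734, -68669/239867]
step 2: P̄ = F·P·Fᵀ + Q = [1567089/479734 -147618/239867; -147618/239867 1188477/239867]
step 2: y = z − H·x̄ = [2155747/479734, -478399/239867]
step 2: S = H·P̄·Hᵀ + R = [28593651/479734 -2471931/239867; -2471931/239867 4451784/239867]
step 2: K = P̄·Hᵀ·S⁻¹ = [-3830829/26651777 6370902/26651777; 6837681/26651777 18288729/53303554]
step 2: x' = x̄ + K·y = [-12854023/26651777, 4858315/26651777]
step 2: P' = (I − K·H)·P̄ = [7102557/26651777 4907592/26651777; 4907592/26651777 35235819/53303554]

step 0: x' = [-869/1076, 255/538], P' = [1155/4304 417/2152; 417/2152 771/1076]
step 1: x' = [-307201/479734, -784265/479734], P' = [127887/479734 88425/479734; 88425/479734 317319/479734]
step 2: x' = [-12854023/26651777, 4858315/26651777], P' = [7102557/26651777 4907592/26651777; 4907592/26651777 35235819/53303554]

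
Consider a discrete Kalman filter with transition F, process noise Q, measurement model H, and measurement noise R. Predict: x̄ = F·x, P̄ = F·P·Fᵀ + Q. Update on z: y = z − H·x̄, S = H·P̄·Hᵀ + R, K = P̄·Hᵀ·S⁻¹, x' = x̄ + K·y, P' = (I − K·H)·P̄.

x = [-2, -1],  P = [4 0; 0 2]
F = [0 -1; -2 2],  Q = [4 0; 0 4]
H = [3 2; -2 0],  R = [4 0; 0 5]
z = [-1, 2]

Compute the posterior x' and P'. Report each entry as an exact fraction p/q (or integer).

x̄ = F·x = [1, 2]
P̄ = F·P·Fᵀ + Q = [6 -4; -4 28]
y = z − H·x̄ = [-8, 4]
S = H·P̄·Hᵀ + R = [122 -20; -20 29]
K = P̄·Hᵀ·S⁻¹ = [25/1569 -632/1569; 718/1569 928/1569]
x' = x̄ + K·y = [-1159/1569, 1106/1569]
P' = (I − K·H)·P̄ = [1580/1569 -2320/1569; -2320/1569 4916/1569]

x' = [-1159/1569, 1106/1569]
P' = [1580/1569 -2320/1569; -2320/1569 4916/1569]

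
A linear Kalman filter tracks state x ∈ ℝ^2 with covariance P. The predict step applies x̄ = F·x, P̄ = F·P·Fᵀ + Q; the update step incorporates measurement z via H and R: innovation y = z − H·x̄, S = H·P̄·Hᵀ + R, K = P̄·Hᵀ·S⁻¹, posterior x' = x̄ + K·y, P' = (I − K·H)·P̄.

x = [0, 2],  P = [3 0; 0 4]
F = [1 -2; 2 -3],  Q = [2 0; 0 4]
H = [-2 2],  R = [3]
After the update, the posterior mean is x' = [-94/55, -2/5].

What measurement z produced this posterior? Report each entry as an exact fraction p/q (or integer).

x̄ = F·x = [-4, -6]
P̄ = F·P·Fᵀ + Q = [21 30; 30 52]
S = H·P̄·Hᵀ + R = [55]
K = P̄·Hᵀ·S⁻¹ = [18/55; 4/5]
x' − x̄ = [126/55, 28/5] = K·y
y = (KᵀK)⁻¹·Kᵀ·(x' − x̄) = [7]
z = y + H·x̄ = [7] + [-4] = [3]

z = [3]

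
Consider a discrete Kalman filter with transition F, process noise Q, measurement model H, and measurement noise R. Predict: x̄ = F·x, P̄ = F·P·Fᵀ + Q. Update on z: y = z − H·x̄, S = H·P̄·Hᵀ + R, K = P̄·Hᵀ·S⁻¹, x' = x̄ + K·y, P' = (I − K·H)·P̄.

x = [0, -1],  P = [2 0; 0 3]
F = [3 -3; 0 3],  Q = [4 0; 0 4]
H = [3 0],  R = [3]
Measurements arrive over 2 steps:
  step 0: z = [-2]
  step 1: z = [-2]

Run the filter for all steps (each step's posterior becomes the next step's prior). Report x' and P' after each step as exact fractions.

step 0: x' = [-95/148, -147/148], P' = [49/148 -27/148; -27/148 2401/148]
step 1: x' = [-11525/17383, -94383/69532], P' = [5782/17383 -5463/17383; -5463/17383 751015/69532]

step 0: x̄ = F·x = [3, -3]
step 0: P̄ = F·P·Fᵀ + Q = [49 -27; -27 31]
step 0: y = z − H·x̄ = [-11]
step 0: S = H·P̄·Hᵀ + R = [444]
step 0: K = P̄·Hᵀ·S⁻¹ = [49/148; -27/148]
step 0: x' = x̄ + K·y = [-95/148, -147/148]
step 0: P' = (I − K·H)·P̄ = [49/148 -27/148; -27/148 2401/148]
step 1: x̄ = F·x = [39/37, -441/148]
step 1: P̄ = F·P·Fᵀ + Q = [5782/37 -5463/37; -5463/37 22201/148]
step 1: y = z − H·x̄ = [-191/37]
step 1: S = H·P̄·Hᵀ + R = [52149/37]
step 1: K = P̄·Hᵀ·S⁻¹ = [5782/17383; -5463/17383]
step 1: x' = x̄ + K·y = [-11525/17383, -94383/69532]
step 1: P' = (I − K·H)·P̄ = [5782/17383 -5463/17383; -5463/17383 751015/69532]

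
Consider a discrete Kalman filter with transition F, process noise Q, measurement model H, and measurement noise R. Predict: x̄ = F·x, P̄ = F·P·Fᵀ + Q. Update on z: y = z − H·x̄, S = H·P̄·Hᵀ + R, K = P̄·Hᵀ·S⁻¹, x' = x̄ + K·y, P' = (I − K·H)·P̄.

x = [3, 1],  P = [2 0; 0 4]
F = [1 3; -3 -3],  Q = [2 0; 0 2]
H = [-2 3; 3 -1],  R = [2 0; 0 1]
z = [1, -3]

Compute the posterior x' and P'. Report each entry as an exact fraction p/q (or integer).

x' = [-5401/4305, -374/615]
P' = [886/4305 134/615; 134/615 84/205]

x̄ = F·x = [6, -12]
P̄ = F·P·Fᵀ + Q = [40 -42; -42 56]
y = z − H·x̄ = [49, -33]
S = H·P̄·Hᵀ + R = [1170 -870; -870 669]
K = P̄·Hᵀ·S⁻¹ = [521/4305 344/861; 244/615 10/41]
x' = x̄ + K·y = [-5401/4305, -374/615]
P' = (I − K·H)·P̄ = [886/4305 134/615; 134/615 84/205]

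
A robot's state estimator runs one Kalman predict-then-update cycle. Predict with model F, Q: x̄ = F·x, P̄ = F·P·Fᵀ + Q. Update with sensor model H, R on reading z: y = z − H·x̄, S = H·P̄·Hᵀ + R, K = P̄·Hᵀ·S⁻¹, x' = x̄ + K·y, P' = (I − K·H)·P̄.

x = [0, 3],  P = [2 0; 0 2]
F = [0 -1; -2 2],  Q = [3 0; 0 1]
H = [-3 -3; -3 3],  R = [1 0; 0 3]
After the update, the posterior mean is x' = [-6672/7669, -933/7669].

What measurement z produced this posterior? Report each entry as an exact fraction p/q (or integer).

x̄ = F·x = [-3, 6]
P̄ = F·P·Fᵀ + Q = [5 -4; -4 17]
S = H·P̄·Hᵀ + R = [127 -108; -108 273]
K = P̄·Hᵀ·S⁻¹ = [-1245/7669 -1251/7669; -1281/7669 1263/7669]
x' − x̄ = [16335/7669, -46947/7669] = K·y
y = (KᵀK)⁻¹·Kᵀ·(x' − x̄) = [12, -25]
z = y + H·x̄ = [12, -25] + [-9, 27] = [3, 2]

z = [3, 2]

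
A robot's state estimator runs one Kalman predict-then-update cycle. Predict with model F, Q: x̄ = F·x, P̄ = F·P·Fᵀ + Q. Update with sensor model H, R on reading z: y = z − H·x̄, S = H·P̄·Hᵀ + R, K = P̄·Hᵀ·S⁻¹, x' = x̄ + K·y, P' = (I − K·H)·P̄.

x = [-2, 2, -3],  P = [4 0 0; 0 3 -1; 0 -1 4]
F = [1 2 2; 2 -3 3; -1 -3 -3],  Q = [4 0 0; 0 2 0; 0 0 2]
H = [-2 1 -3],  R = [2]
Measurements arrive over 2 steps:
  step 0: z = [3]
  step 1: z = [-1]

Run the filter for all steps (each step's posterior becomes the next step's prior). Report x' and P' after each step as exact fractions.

step 0: x̄ = F·x = [-4, -19, 5]
step 0: P̄ = F·P·Fᵀ + Q = [28 14 -34; 14 99 -17; -34 -17 51]
step 0: y = z − H·x̄ = [29]
step 0: S = H·P̄·Hᵀ + R = [310]
step 0: K = P̄·Hᵀ·S⁻¹ = [6/31; 61/155; -51/155]
step 0: x' = x̄ + K·y = [50/31, -1176/155, -704/155]
step 0: P' = (I − K·H)·P̄ = [508/31 -298/31 -442/31; -298/31 7903/155 3587/155; -442/31 3587/155 2703/155]
step 1: x̄ = F·x = [-702/31, 1916/155, 1078/31]
step 1: P̄ = F·P·Fᵀ + Q = [11896/31 -8616/31 -18144/31; -8616/31 32718/155 13216/31; -18144/31 13216/31 28134/31]
step 1: y = z − H·x̄ = [7079/155]
step 1: S = H·P̄·Hᵀ + R = [224178/155]
step 1: K = P̄·Hᵀ·S⁻¹ = [55060/112089; -13227/37363; -87245/112089]
step 1: x' = x̄ + K·y = [-23630/112089, -142235/37363, -86759/112089]
step 1: P' = (I − K·H)·P̄ = [3895784/112089 -987360/37363 -3621256/112089; -987360/37363 1114332/37363 1038502/37363; -3621256/112089 1038502/37363 3510836/112089]

step 0: x' = [50/31, -1176/155, -704/155], P' = [508/31 -298/31 -442/31; -298/31 7903/155 3587/155; -442/31 3587/155 2703/155]
step 1: x' = [-23630/112089, -142235/37363, -86759/112089], P' = [3895784/112089 -987360/37363 -3621256/112089; -987360/37363 1114332/37363 1038502/37363; -3621256/112089 1038502/37363 3510836/112089]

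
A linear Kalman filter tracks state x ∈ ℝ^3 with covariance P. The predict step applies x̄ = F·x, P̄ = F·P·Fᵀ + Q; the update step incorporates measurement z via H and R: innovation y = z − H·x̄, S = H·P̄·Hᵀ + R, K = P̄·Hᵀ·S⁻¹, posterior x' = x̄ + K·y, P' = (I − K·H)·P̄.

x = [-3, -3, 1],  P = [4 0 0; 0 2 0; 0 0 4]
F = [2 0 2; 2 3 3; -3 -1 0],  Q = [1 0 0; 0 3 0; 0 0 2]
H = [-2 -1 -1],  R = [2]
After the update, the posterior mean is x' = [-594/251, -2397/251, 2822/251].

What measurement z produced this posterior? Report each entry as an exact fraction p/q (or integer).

x̄ = F·x = [-4, -12, 12]
P̄ = F·P·Fᵀ + Q = [33 40 -24; 40 73 -30; -24 -30 40]
S = H·P̄·Hᵀ + R = [251]
K = P̄·Hᵀ·S⁻¹ = [-82/251; -123/251; 38/251]
x' − x̄ = [410/251, 615/251, -190/251] = K·y
y = (KᵀK)⁻¹·Kᵀ·(x' − x̄) = [-5]
z = y + H·x̄ = [-5] + [8] = [3]

z = [3]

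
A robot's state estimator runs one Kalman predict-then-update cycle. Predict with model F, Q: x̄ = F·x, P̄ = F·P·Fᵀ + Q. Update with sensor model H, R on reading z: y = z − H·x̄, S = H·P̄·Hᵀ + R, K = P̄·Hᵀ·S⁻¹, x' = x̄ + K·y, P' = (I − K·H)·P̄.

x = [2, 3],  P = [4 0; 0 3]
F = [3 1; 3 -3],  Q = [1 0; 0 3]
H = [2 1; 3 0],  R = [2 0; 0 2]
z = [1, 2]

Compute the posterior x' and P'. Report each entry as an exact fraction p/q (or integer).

x̄ = F·x = [9, -3]
P̄ = F·P·Fᵀ + Q = [40 27; 27 66]
y = z − H·x̄ = [-14, -25]
S = H·P̄·Hᵀ + R = [336 321; 321 362]
K = P̄·Hᵀ·S⁻¹ = [214/18591 1991/6197; 5813/6197 -3768/6197]
x' = x̄ + K·y = [14998/18591, -5773/6197]
P' = (I − K·H)·P̄ = [3982/18591 -2512/6197; -2512/6197 16650/6197]

x' = [14998/18591, -5773/6197]
P' = [3982/18591 -2512/6197; -2512/6197 16650/6197]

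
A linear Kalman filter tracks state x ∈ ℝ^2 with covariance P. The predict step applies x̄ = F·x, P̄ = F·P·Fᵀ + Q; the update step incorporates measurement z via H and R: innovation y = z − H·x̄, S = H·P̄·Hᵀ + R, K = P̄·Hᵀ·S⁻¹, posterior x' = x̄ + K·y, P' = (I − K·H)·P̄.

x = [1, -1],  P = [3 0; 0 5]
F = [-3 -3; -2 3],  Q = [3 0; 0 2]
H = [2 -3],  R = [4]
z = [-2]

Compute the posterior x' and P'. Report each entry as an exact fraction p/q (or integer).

x' = [-3927/1159, -1868/1159]
P' = [33564/1159 22068/1159; 22068/1159 15020/1159]

x̄ = F·x = [0, -5]
P̄ = F·P·Fᵀ + Q = [75 -27; -27 59]
y = z − H·x̄ = [-17]
S = H·P̄·Hᵀ + R = [1159]
K = P̄·Hᵀ·S⁻¹ = [231/1159; -231/1159]
x' = x̄ + K·y = [-3927/1159, -1868/1159]
P' = (I − K·H)·P̄ = [33564/1159 22068/1159; 22068/1159 15020/1159]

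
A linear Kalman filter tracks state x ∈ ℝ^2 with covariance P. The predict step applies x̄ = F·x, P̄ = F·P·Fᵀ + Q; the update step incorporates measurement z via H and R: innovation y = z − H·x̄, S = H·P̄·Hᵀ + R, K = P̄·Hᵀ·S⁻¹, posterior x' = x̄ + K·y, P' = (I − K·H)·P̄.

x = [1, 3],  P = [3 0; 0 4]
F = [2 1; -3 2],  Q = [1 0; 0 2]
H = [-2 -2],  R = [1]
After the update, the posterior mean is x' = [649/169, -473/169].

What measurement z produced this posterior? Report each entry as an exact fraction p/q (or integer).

x̄ = F·x = [5, 3]
P̄ = F·P·Fᵀ + Q = [17 -10; -10 45]
S = H·P̄·Hᵀ + R = [169]
K = P̄·Hᵀ·S⁻¹ = [-14/169; -70/169]
x' − x̄ = [-196/169, -980/169] = K·y
y = (KᵀK)⁻¹·Kᵀ·(x' − x̄) = [14]
z = y + H·x̄ = [14] + [-16] = [-2]

z = [-2]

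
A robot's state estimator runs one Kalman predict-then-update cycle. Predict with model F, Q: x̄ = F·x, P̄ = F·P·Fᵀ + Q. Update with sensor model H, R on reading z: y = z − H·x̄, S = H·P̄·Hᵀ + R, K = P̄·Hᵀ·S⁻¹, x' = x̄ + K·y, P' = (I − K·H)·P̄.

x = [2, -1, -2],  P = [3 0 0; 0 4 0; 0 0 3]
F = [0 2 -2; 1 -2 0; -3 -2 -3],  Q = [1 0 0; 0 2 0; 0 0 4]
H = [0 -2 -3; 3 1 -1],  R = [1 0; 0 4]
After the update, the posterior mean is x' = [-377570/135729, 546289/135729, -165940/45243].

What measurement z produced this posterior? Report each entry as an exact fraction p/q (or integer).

z = [3, -1]

x̄ = F·x = [2, 4, 2]
P̄ = F·P·Fᵀ + Q = [29 -16 2; -16 21 7; 2 7 74]
S = H·P̄·Hᵀ + R = [835 251; 251 238]
K = P̄·Hᵀ·S⁻¹ = [-11131/135729 51089/135729; -6460/135729 -12577/135729; -13619/45243 2767/45243]
x' − x̄ = [-649028/135729, 3373/135729, -256426/45243] = K·y
y = (KᵀK)⁻¹·Kᵀ·(x' − x̄) = [17, -9]
z = y + H·x̄ = [17, -9] + [-14, 8] = [3, -1]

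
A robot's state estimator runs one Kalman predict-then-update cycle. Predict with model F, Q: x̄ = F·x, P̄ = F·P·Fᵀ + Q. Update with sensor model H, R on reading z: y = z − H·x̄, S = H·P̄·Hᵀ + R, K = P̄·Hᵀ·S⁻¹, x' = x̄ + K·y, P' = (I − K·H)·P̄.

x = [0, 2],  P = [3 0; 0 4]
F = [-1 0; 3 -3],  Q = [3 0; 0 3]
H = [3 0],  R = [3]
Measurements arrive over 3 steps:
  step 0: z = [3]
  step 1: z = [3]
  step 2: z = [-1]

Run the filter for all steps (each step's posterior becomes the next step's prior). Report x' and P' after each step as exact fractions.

step 0: x̄ = F·x = [0, -6]
step 0: P̄ = F·P·Fᵀ + Q = [6 -9; -9 66]
step 0: y = z − H·x̄ = [3]
step 0: S = H·P̄·Hᵀ + R = [57]
step 0: K = P̄·Hᵀ·S⁻¹ = [6/19; -9/19]
step 0: x' = x̄ + K·y = [18/19, -141/19]
step 0: P' = (I − K·H)·P̄ = [6/19 -9/19; -9/19 1011/19]
step 1: x̄ = F·x = [-18/19, 477/19]
step 1: P̄ = F·P·Fᵀ + Q = [63/19 -45/19; -45/19 9372/19]
step 1: y = z − H·x̄ = [111/19]
step 1: S = H·P̄·Hᵀ + R = [624/19]
step 1: K = P̄·Hᵀ·S⁻¹ = [63/208; -45/208]
step 1: x' = x̄ + K·y = [171/208, 4959/208]
step 1: P' = (I − K·H)·P̄ = [63/208 -45/208; -45/208 102279/208]
step 2: x̄ = F·x = [-171/208, -3591/52]
step 2: P̄ = F·P·Fᵀ + Q = [687/208 -81/52; -81/52 57657/13]
step 2: y = z − H·x̄ = [305/208]
step 2: S = H·P̄·Hᵀ + R = [6807/208]
step 2: K = P̄·Hᵀ·S⁻¹ = [687/2269; -324/2269]
step 2: x' = x̄ + K·y = [-858/2269, -157167/2269]
step 2: P' = (I − K·H)·P̄ = [687/2269 -324/2269; -324/2269 10061850/2269]

step 0: x' = [18/19, -141/19], P' = [6/19 -9/19; -9/19 1011/19]
step 1: x' = [171/208, 4959/208], P' = [63/208 -45/208; -45/208 102279/208]
step 2: x' = [-858/2269, -157167/2269], P' = [687/2269 -324/2269; -324/2269 10061850/2269]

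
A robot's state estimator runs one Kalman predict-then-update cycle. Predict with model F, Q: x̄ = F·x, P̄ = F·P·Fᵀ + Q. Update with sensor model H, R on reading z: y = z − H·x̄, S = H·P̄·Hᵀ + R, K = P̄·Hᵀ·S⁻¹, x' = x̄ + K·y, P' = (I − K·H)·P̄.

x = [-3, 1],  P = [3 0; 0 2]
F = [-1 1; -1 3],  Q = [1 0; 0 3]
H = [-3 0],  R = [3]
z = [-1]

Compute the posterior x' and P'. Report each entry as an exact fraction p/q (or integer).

x̄ = F·x = [4, 6]
P̄ = F·P·Fᵀ + Q = [6 9; 9 24]
y = z − H·x̄ = [11]
S = H·P̄·Hᵀ + R = [57]
K = P̄·Hᵀ·S⁻¹ = [-6/19; -9/19]
x' = x̄ + K·y = [10/19, 15/19]
P' = (I − K·H)·P̄ = [6/19 9/19; 9/19 213/19]

x' = [10/19, 15/19]
P' = [6/19 9/19; 9/19 213/19]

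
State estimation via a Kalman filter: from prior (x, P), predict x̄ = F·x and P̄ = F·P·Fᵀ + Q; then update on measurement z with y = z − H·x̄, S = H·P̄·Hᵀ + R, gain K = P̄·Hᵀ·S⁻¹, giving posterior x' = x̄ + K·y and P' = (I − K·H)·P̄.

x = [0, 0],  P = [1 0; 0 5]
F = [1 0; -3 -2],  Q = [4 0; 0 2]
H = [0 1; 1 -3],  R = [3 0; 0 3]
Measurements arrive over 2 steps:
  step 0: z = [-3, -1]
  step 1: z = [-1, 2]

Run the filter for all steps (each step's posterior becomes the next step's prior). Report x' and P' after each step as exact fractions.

step 0: x' = [-1475/1154, -429/1154], P' = [4425/1154 1287/1154; 1287/1154 717/1154]
step 1: x' = [167042/2392027, -1551700/2392027], P' = [7757949/2392027 2160333/2392027; 2160333/2392027 1311663/2392027]

step 0: x̄ = F·x = [0, 0]
step 0: P̄ = F·P·Fᵀ + Q = [5 -3; -3 31]
step 0: y = z − H·x̄ = [-3, -1]
step 0: S = H·P̄·Hᵀ + R = [34 -96; -96 305]
step 0: K = P̄·Hᵀ·S⁻¹ = [429/1154 94/577; 239/1154 -144/577]
step 0: x' = x̄ + K·y = [-1475/1154, -429/1154]
step 0: P' = (I − K·H)·P̄ = [4425/1154 1287/1154; 1287/1154 717/1154]
step 1: x̄ = F·x = [-1475/1154, 5283/1154]
step 1: P̄ = F·P·Fᵀ + Q = [9041/1154 -15849/1154; -15849/1154 60445/1154]
step 1: y = z − H·x̄ = [-6437/1154, 9816/577]
step 1: S = H·P̄·Hᵀ + R = [63907/1154 -98592/577; -98592/577 325801/577]
step 1: K = P̄·Hᵀ·S⁻¹ = [720111/2392027 425650/2392027; 437221/2392027 -591552/2392027]
step 1: x' = x̄ + K·y = [167042/2392027, -1551700/2392027]
step 1: P' = (I − K·H)·P̄ = [7757949/2392027 2160333/2392027; 2160333/2392027 1311663/2392027]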